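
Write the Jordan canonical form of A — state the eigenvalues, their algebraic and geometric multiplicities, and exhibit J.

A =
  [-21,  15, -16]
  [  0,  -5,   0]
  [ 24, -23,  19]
J_2(-5) ⊕ J_1(3)

The characteristic polynomial is
  det(x·I − A) = x^3 + 7*x^2 - 5*x - 75 = (x - 3)*(x + 5)^2

Eigenvalues and multiplicities (the geometric multiplicity of λ is n − rank(A − λI), which equals the number of Jordan blocks for λ):
  λ = -5: algebraic multiplicity = 2, geometric multiplicity = 1
  λ = 3: algebraic multiplicity = 1, geometric multiplicity = 1

Determining the block sizes for each eigenvalue:
  λ = -5: one block (gm = 1), so the single block has size am = 2 → block sizes [2]
  λ = 3: one block (gm = 1), so the single block has size am = 1 → block sizes [1]

Assembling the blocks gives a Jordan form
J =
  [-5,  1, 0]
  [ 0, -5, 0]
  [ 0,  0, 3]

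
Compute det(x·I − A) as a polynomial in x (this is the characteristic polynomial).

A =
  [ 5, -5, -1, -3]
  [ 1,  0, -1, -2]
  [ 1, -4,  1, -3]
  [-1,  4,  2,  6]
x^4 - 12*x^3 + 54*x^2 - 108*x + 81

Expanding det(x·I − A) (e.g. by cofactor expansion or by noting that A is similar to its Jordan form J, which has the same characteristic polynomial as A) gives
  χ_A(x) = x^4 - 12*x^3 + 54*x^2 - 108*x + 81
which factors as (x - 3)^4. The eigenvalues (with algebraic multiplicities) are λ = 3 with multiplicity 4.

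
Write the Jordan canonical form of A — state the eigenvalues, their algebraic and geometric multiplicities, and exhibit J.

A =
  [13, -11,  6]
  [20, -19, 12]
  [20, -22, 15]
J_2(3) ⊕ J_1(3)

The characteristic polynomial is
  det(x·I − A) = x^3 - 9*x^2 + 27*x - 27 = (x - 3)^3

Eigenvalues and multiplicities (the geometric multiplicity of λ is n − rank(A − λI), which equals the number of Jordan blocks for λ):
  λ = 3: algebraic multiplicity = 3, geometric multiplicity = 2

Determining the block sizes for each eigenvalue:
  λ = 3: 2 blocks summing to 3 forces exactly one block of size 2 and the rest size 1 → block sizes [2, 1]

Assembling the blocks gives a Jordan form
J =
  [3, 1, 0]
  [0, 3, 0]
  [0, 0, 3]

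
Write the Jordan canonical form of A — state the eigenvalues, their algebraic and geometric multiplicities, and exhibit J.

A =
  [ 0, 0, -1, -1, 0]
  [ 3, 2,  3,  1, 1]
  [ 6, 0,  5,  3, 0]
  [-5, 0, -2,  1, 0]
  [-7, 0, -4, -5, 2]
J_3(2) ⊕ J_2(2)

The characteristic polynomial is
  det(x·I − A) = x^5 - 10*x^4 + 40*x^3 - 80*x^2 + 80*x - 32 = (x - 2)^5

Eigenvalues and multiplicities (the geometric multiplicity of λ is n − rank(A − λI), which equals the number of Jordan blocks for λ):
  λ = 2: algebraic multiplicity = 5, geometric multiplicity = 2

Determining the block sizes for each eigenvalue:
  λ = 2: with am = 5 and gm = 2, the partition is not yet determined (e.g. several partitions of 5 into 2 parts exist). Let N = A − (2)·I. Computing rank(N^1) = 3, rank(N^2) = 1, rank(N^3) = 0; the number of blocks of size ≥ j is rank(N^{j−1}) − rank(N^j), giving [2, 2, 1]. So we have 1 block(s) of size 3, 1 block(s) of size 2 → block sizes [3, 2]

Assembling the blocks gives a Jordan form
J =
  [2, 1, 0, 0, 0]
  [0, 2, 1, 0, 0]
  [0, 0, 2, 0, 0]
  [0, 0, 0, 2, 1]
  [0, 0, 0, 0, 2]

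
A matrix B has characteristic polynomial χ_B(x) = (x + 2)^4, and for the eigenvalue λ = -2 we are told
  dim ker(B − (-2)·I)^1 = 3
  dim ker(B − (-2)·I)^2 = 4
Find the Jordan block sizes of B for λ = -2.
Block sizes for λ = -2: [2, 1, 1]

From the dimensions of kernels of powers, the number of Jordan blocks of size at least j is d_j − d_{j−1} where d_j = dim ker(N^j) (with d_0 = 0). Computing the differences gives [3, 1].
The number of blocks of size exactly k is (#blocks of size ≥ k) − (#blocks of size ≥ k + 1), so the partition is: 2 block(s) of size 1, 1 block(s) of size 2.
In nonincreasing order the block sizes are [2, 1, 1].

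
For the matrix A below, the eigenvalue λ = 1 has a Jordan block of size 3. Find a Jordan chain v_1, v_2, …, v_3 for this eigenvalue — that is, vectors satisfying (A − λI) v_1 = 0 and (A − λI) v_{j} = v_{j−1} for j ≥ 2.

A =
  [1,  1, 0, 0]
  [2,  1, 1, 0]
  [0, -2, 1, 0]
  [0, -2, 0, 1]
A Jordan chain for λ = 1 of length 3:
v_1 = (2, 0, -4, -4)ᵀ
v_2 = (0, 2, 0, 0)ᵀ
v_3 = (1, 0, 0, 0)ᵀ

Let N = A − (1)·I. We want v_3 with N^3 v_3 = 0 but N^2 v_3 ≠ 0; then v_{j-1} := N · v_j for j = 3, …, 2.

Pick v_3 = (1, 0, 0, 0)ᵀ.
Then v_2 = N · v_3 = (0, 2, 0, 0)ᵀ.
Then v_1 = N · v_2 = (2, 0, -4, -4)ᵀ.

Sanity check: (A − (1)·I) v_1 = (0, 0, 0, 0)ᵀ = 0. ✓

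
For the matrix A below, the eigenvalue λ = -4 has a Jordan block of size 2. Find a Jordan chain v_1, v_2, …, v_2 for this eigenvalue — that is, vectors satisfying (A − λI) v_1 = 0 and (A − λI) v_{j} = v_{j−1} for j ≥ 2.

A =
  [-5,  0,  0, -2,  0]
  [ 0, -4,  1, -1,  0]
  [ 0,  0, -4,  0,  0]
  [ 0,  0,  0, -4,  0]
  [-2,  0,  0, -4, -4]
A Jordan chain for λ = -4 of length 2:
v_1 = (0, 1, 0, 0, 0)ᵀ
v_2 = (0, 0, 1, 0, 0)ᵀ

Let N = A − (-4)·I. We want v_2 with N^2 v_2 = 0 but N^1 v_2 ≠ 0; then v_{j-1} := N · v_j for j = 2, …, 2.

Pick v_2 = (0, 0, 1, 0, 0)ᵀ.
Then v_1 = N · v_2 = (0, 1, 0, 0, 0)ᵀ.

Sanity check: (A − (-4)·I) v_1 = (0, 0, 0, 0, 0)ᵀ = 0. ✓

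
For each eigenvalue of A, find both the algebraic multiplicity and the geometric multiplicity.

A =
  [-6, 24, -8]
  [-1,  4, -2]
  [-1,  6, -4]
λ = -2: alg = 3, geom = 2

Step 1 — factor the characteristic polynomial to read off the algebraic multiplicities:
  χ_A(x) = (x + 2)^3

Step 2 — compute geometric multiplicities via the rank-nullity identity g(λ) = n − rank(A − λI):
  rank(A − (-2)·I) = 1, so dim ker(A − (-2)·I) = n − 1 = 2

Summary:
  λ = -2: algebraic multiplicity = 3, geometric multiplicity = 2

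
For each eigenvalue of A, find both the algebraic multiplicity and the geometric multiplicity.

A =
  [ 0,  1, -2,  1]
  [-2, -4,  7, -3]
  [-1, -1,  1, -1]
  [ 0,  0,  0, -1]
λ = -1: alg = 4, geom = 2

Step 1 — factor the characteristic polynomial to read off the algebraic multiplicities:
  χ_A(x) = (x + 1)^4

Step 2 — compute geometric multiplicities via the rank-nullity identity g(λ) = n − rank(A − λI):
  rank(A − (-1)·I) = 2, so dim ker(A − (-1)·I) = n − 2 = 2

Summary:
  λ = -1: algebraic multiplicity = 4, geometric multiplicity = 2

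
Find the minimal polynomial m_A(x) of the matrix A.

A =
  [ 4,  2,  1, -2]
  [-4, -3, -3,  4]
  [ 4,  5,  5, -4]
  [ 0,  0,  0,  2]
x^3 - 6*x^2 + 12*x - 8

The characteristic polynomial is χ_A(x) = (x - 2)^4, so the eigenvalues are known. The minimal polynomial is
  m_A(x) = Π_λ (x − λ)^{k_λ}
where k_λ is the size of the *largest* Jordan block for λ (equivalently, the smallest k with (A − λI)^k v = 0 for every generalised eigenvector v of λ).

  λ = 2: largest Jordan block has size 3, contributing (x − 2)^3

So m_A(x) = (x - 2)^3 = x^3 - 6*x^2 + 12*x - 8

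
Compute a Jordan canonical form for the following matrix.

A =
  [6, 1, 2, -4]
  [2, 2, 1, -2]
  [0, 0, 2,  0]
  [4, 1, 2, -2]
J_3(2) ⊕ J_1(2)

The characteristic polynomial is
  det(x·I − A) = x^4 - 8*x^3 + 24*x^2 - 32*x + 16 = (x - 2)^4

Eigenvalues and multiplicities (the geometric multiplicity of λ is n − rank(A − λI), which equals the number of Jordan blocks for λ):
  λ = 2: algebraic multiplicity = 4, geometric multiplicity = 2

Determining the block sizes for each eigenvalue:
  λ = 2: with am = 4 and gm = 2, the partition is not yet determined (e.g. several partitions of 4 into 2 parts exist). Let N = A − (2)·I. Computing rank(N^1) = 2, rank(N^2) = 1, rank(N^3) = 0; the number of blocks of size ≥ j is rank(N^{j−1}) − rank(N^j), giving [2, 1, 1]. So we have 1 block(s) of size 3, 1 block(s) of size 1 → block sizes [3, 1]

Assembling the blocks gives a Jordan form
J =
  [2, 1, 0, 0]
  [0, 2, 1, 0]
  [0, 0, 2, 0]
  [0, 0, 0, 2]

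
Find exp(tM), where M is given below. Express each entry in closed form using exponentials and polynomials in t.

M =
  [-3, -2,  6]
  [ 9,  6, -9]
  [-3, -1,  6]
e^{tM} =
  [-6*t*exp(3*t) + exp(3*t), -2*t*exp(3*t), 6*t*exp(3*t)]
  [9*t*exp(3*t), 3*t*exp(3*t) + exp(3*t), -9*t*exp(3*t)]
  [-3*t*exp(3*t), -t*exp(3*t), 3*t*exp(3*t) + exp(3*t)]

Strategy: write M = P · J · P⁻¹ where J is a Jordan canonical form, so e^{tM} = P · e^{tJ} · P⁻¹, and e^{tJ} can be computed block-by-block.

M has Jordan form
J =
  [3, 1, 0]
  [0, 3, 0]
  [0, 0, 3]
(up to reordering of blocks).

Per-block formulas:
  For a 1×1 block at λ = 3: exp(t · [3]) = [e^(3t)].
  For a 2×2 Jordan block J_2(3): exp(t · J_2(3)) = e^(3t)·(I + t·N), where N is the 2×2 nilpotent shift.

After assembling e^{tJ} and conjugating by P, we get:

e^{tM} =
  [-6*t*exp(3*t) + exp(3*t), -2*t*exp(3*t), 6*t*exp(3*t)]
  [9*t*exp(3*t), 3*t*exp(3*t) + exp(3*t), -9*t*exp(3*t)]
  [-3*t*exp(3*t), -t*exp(3*t), 3*t*exp(3*t) + exp(3*t)]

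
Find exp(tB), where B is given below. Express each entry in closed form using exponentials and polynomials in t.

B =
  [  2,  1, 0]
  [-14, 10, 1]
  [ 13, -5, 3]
e^{tB} =
  [-5*t^2*exp(5*t)/2 - 3*t*exp(5*t) + exp(5*t), t^2*exp(5*t) + t*exp(5*t), t^2*exp(5*t)/2]
  [-15*t^2*exp(5*t)/2 - 14*t*exp(5*t), 3*t^2*exp(5*t) + 5*t*exp(5*t) + exp(5*t), 3*t^2*exp(5*t)/2 + t*exp(5*t)]
  [5*t^2*exp(5*t)/2 + 13*t*exp(5*t), -t^2*exp(5*t) - 5*t*exp(5*t), -t^2*exp(5*t)/2 - 2*t*exp(5*t) + exp(5*t)]

Strategy: write B = P · J · P⁻¹ where J is a Jordan canonical form, so e^{tB} = P · e^{tJ} · P⁻¹, and e^{tJ} can be computed block-by-block.

B has Jordan form
J =
  [5, 1, 0]
  [0, 5, 1]
  [0, 0, 5]
(up to reordering of blocks).

Per-block formulas:
  For a 3×3 Jordan block J_3(5): exp(t · J_3(5)) = e^(5t)·(I + t·N + (t^2/2)·N^2), where N is the 3×3 nilpotent shift.

After assembling e^{tJ} and conjugating by P, we get:

e^{tB} =
  [-5*t^2*exp(5*t)/2 - 3*t*exp(5*t) + exp(5*t), t^2*exp(5*t) + t*exp(5*t), t^2*exp(5*t)/2]
  [-15*t^2*exp(5*t)/2 - 14*t*exp(5*t), 3*t^2*exp(5*t) + 5*t*exp(5*t) + exp(5*t), 3*t^2*exp(5*t)/2 + t*exp(5*t)]
  [5*t^2*exp(5*t)/2 + 13*t*exp(5*t), -t^2*exp(5*t) - 5*t*exp(5*t), -t^2*exp(5*t)/2 - 2*t*exp(5*t) + exp(5*t)]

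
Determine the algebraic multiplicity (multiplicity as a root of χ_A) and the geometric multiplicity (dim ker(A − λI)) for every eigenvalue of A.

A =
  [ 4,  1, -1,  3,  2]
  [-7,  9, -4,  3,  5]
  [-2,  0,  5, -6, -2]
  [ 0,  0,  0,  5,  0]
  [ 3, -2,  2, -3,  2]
λ = 5: alg = 5, geom = 3

Step 1 — factor the characteristic polynomial to read off the algebraic multiplicities:
  χ_A(x) = (x - 5)^5

Step 2 — compute geometric multiplicities via the rank-nullity identity g(λ) = n − rank(A − λI):
  rank(A − (5)·I) = 2, so dim ker(A − (5)·I) = n − 2 = 3

Summary:
  λ = 5: algebraic multiplicity = 5, geometric multiplicity = 3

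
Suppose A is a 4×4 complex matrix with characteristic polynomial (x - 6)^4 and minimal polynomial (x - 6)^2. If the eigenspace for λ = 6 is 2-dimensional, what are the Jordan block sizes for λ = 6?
Block sizes for λ = 6: [2, 2]

Step 1 — from the characteristic polynomial, algebraic multiplicity of λ = 6 is 4. From dim ker(A − (6)·I) = 2, there are exactly 2 Jordan blocks for λ = 6.
Step 2 — from the minimal polynomial, the factor (x − 6)^2 tells us the largest block for λ = 6 has size 2.
Step 3 — with total size 4, 2 blocks, and largest block 2, the block sizes (in nonincreasing order) are [2, 2].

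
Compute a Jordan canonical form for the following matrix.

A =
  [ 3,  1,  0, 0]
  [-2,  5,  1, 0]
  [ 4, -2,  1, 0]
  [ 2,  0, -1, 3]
J_3(3) ⊕ J_1(3)

The characteristic polynomial is
  det(x·I − A) = x^4 - 12*x^3 + 54*x^2 - 108*x + 81 = (x - 3)^4

Eigenvalues and multiplicities (the geometric multiplicity of λ is n − rank(A − λI), which equals the number of Jordan blocks for λ):
  λ = 3: algebraic multiplicity = 4, geometric multiplicity = 2

Determining the block sizes for each eigenvalue:
  λ = 3: with am = 4 and gm = 2, the partition is not yet determined (e.g. several partitions of 4 into 2 parts exist). Let N = A − (3)·I. Computing rank(N^1) = 2, rank(N^2) = 1, rank(N^3) = 0; the number of blocks of size ≥ j is rank(N^{j−1}) − rank(N^j), giving [2, 1, 1]. So we have 1 block(s) of size 3, 1 block(s) of size 1 → block sizes [3, 1]

Assembling the blocks gives a Jordan form
J =
  [3, 1, 0, 0]
  [0, 3, 1, 0]
  [0, 0, 3, 0]
  [0, 0, 0, 3]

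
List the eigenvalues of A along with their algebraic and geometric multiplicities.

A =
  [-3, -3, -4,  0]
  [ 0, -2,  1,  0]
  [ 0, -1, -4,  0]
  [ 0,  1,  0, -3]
λ = -3: alg = 4, geom = 2

Step 1 — factor the characteristic polynomial to read off the algebraic multiplicities:
  χ_A(x) = (x + 3)^4

Step 2 — compute geometric multiplicities via the rank-nullity identity g(λ) = n − rank(A − λI):
  rank(A − (-3)·I) = 2, so dim ker(A − (-3)·I) = n − 2 = 2

Summary:
  λ = -3: algebraic multiplicity = 4, geometric multiplicity = 2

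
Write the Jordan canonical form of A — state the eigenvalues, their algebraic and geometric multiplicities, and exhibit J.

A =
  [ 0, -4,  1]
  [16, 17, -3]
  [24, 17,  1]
J_3(6)

The characteristic polynomial is
  det(x·I − A) = x^3 - 18*x^2 + 108*x - 216 = (x - 6)^3

Eigenvalues and multiplicities (the geometric multiplicity of λ is n − rank(A − λI), which equals the number of Jordan blocks for λ):
  λ = 6: algebraic multiplicity = 3, geometric multiplicity = 1

Determining the block sizes for each eigenvalue:
  λ = 6: one block (gm = 1), so the single block has size am = 3 → block sizes [3]

Assembling the blocks gives a Jordan form
J =
  [6, 1, 0]
  [0, 6, 1]
  [0, 0, 6]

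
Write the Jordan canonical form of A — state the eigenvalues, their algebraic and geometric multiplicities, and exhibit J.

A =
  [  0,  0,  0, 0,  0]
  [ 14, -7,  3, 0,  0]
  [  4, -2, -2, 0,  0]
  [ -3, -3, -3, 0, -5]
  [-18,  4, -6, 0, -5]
J_1(-5) ⊕ J_1(-5) ⊕ J_1(-4) ⊕ J_2(0)

The characteristic polynomial is
  det(x·I − A) = x^5 + 14*x^4 + 65*x^3 + 100*x^2 = x^2*(x + 4)*(x + 5)^2

Eigenvalues and multiplicities (the geometric multiplicity of λ is n − rank(A − λI), which equals the number of Jordan blocks for λ):
  λ = -5: algebraic multiplicity = 2, geometric multiplicity = 2
  λ = -4: algebraic multiplicity = 1, geometric multiplicity = 1
  λ = 0: algebraic multiplicity = 2, geometric multiplicity = 1

Determining the block sizes for each eigenvalue:
  λ = -5: gm = am = 2, so every block has size 1 → block sizes [1, 1]
  λ = -4: one block (gm = 1), so the single block has size am = 1 → block sizes [1]
  λ = 0: one block (gm = 1), so the single block has size am = 2 → block sizes [2]

Assembling the blocks gives a Jordan form
J =
  [-5,  0,  0, 0, 0]
  [ 0, -5,  0, 0, 0]
  [ 0,  0, -4, 0, 0]
  [ 0,  0,  0, 0, 1]
  [ 0,  0,  0, 0, 0]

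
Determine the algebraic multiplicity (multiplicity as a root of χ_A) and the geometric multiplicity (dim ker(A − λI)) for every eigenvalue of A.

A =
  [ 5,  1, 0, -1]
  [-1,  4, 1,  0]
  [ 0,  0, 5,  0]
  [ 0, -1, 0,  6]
λ = 5: alg = 4, geom = 2

Step 1 — factor the characteristic polynomial to read off the algebraic multiplicities:
  χ_A(x) = (x - 5)^4

Step 2 — compute geometric multiplicities via the rank-nullity identity g(λ) = n − rank(A − λI):
  rank(A − (5)·I) = 2, so dim ker(A − (5)·I) = n − 2 = 2

Summary:
  λ = 5: algebraic multiplicity = 4, geometric multiplicity = 2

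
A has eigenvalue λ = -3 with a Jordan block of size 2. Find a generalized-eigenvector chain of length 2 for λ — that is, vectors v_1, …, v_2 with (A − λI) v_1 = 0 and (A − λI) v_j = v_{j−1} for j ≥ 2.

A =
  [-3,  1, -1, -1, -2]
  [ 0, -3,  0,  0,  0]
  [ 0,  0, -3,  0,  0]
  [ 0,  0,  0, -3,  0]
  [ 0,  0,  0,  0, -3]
A Jordan chain for λ = -3 of length 2:
v_1 = (1, 0, 0, 0, 0)ᵀ
v_2 = (0, 1, 0, 0, 0)ᵀ

Let N = A − (-3)·I. We want v_2 with N^2 v_2 = 0 but N^1 v_2 ≠ 0; then v_{j-1} := N · v_j for j = 2, …, 2.

Pick v_2 = (0, 1, 0, 0, 0)ᵀ.
Then v_1 = N · v_2 = (1, 0, 0, 0, 0)ᵀ.

Sanity check: (A − (-3)·I) v_1 = (0, 0, 0, 0, 0)ᵀ = 0. ✓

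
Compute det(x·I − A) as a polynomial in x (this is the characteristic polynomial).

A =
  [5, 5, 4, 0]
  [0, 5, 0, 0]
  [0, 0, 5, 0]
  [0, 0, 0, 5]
x^4 - 20*x^3 + 150*x^2 - 500*x + 625

Expanding det(x·I − A) (e.g. by cofactor expansion or by noting that A is similar to its Jordan form J, which has the same characteristic polynomial as A) gives
  χ_A(x) = x^4 - 20*x^3 + 150*x^2 - 500*x + 625
which factors as (x - 5)^4. The eigenvalues (with algebraic multiplicities) are λ = 5 with multiplicity 4.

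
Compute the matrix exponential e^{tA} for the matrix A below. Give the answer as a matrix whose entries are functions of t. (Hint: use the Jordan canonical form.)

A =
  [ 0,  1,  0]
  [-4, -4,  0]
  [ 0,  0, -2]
e^{tA} =
  [2*t*exp(-2*t) + exp(-2*t), t*exp(-2*t), 0]
  [-4*t*exp(-2*t), -2*t*exp(-2*t) + exp(-2*t), 0]
  [0, 0, exp(-2*t)]

Strategy: write A = P · J · P⁻¹ where J is a Jordan canonical form, so e^{tA} = P · e^{tJ} · P⁻¹, and e^{tJ} can be computed block-by-block.

A has Jordan form
J =
  [-2,  1,  0]
  [ 0, -2,  0]
  [ 0,  0, -2]
(up to reordering of blocks).

Per-block formulas:
  For a 2×2 Jordan block J_2(-2): exp(t · J_2(-2)) = e^(-2t)·(I + t·N), where N is the 2×2 nilpotent shift.
  For a 1×1 block at λ = -2: exp(t · [-2]) = [e^(-2t)].

After assembling e^{tJ} and conjugating by P, we get:

e^{tA} =
  [2*t*exp(-2*t) + exp(-2*t), t*exp(-2*t), 0]
  [-4*t*exp(-2*t), -2*t*exp(-2*t) + exp(-2*t), 0]
  [0, 0, exp(-2*t)]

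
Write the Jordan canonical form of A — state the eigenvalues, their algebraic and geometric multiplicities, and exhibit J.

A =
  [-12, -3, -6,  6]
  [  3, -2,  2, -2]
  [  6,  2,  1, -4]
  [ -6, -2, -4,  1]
J_2(-3) ⊕ J_1(-3) ⊕ J_1(-3)

The characteristic polynomial is
  det(x·I − A) = x^4 + 12*x^3 + 54*x^2 + 108*x + 81 = (x + 3)^4

Eigenvalues and multiplicities (the geometric multiplicity of λ is n − rank(A − λI), which equals the number of Jordan blocks for λ):
  λ = -3: algebraic multiplicity = 4, geometric multiplicity = 3

Determining the block sizes for each eigenvalue:
  λ = -3: 3 blocks summing to 4 forces exactly one block of size 2 and the rest size 1 → block sizes [2, 1, 1]

Assembling the blocks gives a Jordan form
J =
  [-3,  1,  0,  0]
  [ 0, -3,  0,  0]
  [ 0,  0, -3,  0]
  [ 0,  0,  0, -3]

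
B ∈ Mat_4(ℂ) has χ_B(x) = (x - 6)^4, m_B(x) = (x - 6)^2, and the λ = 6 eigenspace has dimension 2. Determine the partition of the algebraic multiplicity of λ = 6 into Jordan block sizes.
Block sizes for λ = 6: [2, 2]

Step 1 — from the characteristic polynomial, algebraic multiplicity of λ = 6 is 4. From dim ker(B − (6)·I) = 2, there are exactly 2 Jordan blocks for λ = 6.
Step 2 — from the minimal polynomial, the factor (x − 6)^2 tells us the largest block for λ = 6 has size 2.
Step 3 — with total size 4, 2 blocks, and largest block 2, the block sizes (in nonincreasing order) are [2, 2].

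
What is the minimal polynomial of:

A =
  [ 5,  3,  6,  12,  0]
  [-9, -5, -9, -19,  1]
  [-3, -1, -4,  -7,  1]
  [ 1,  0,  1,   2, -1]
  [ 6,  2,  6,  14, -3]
x^3 + 3*x^2 + 3*x + 1

The characteristic polynomial is χ_A(x) = (x + 1)^5, so the eigenvalues are known. The minimal polynomial is
  m_A(x) = Π_λ (x − λ)^{k_λ}
where k_λ is the size of the *largest* Jordan block for λ (equivalently, the smallest k with (A − λI)^k v = 0 for every generalised eigenvector v of λ).

  λ = -1: largest Jordan block has size 3, contributing (x + 1)^3

So m_A(x) = (x + 1)^3 = x^3 + 3*x^2 + 3*x + 1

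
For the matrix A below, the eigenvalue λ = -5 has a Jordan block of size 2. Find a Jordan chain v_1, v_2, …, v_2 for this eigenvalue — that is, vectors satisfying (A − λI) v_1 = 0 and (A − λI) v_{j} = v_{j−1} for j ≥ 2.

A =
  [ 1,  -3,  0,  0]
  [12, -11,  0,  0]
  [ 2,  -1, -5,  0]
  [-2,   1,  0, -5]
A Jordan chain for λ = -5 of length 2:
v_1 = (6, 12, 2, -2)ᵀ
v_2 = (1, 0, 0, 0)ᵀ

Let N = A − (-5)·I. We want v_2 with N^2 v_2 = 0 but N^1 v_2 ≠ 0; then v_{j-1} := N · v_j for j = 2, …, 2.

Pick v_2 = (1, 0, 0, 0)ᵀ.
Then v_1 = N · v_2 = (6, 12, 2, -2)ᵀ.

Sanity check: (A − (-5)·I) v_1 = (0, 0, 0, 0)ᵀ = 0. ✓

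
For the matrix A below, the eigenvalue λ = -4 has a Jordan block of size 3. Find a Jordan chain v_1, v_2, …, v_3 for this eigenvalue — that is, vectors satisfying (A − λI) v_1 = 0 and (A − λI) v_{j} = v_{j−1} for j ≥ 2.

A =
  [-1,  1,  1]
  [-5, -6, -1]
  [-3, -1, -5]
A Jordan chain for λ = -4 of length 3:
v_1 = (1, -2, -1)ᵀ
v_2 = (3, -5, -3)ᵀ
v_3 = (1, 0, 0)ᵀ

Let N = A − (-4)·I. We want v_3 with N^3 v_3 = 0 but N^2 v_3 ≠ 0; then v_{j-1} := N · v_j for j = 3, …, 2.

Pick v_3 = (1, 0, 0)ᵀ.
Then v_2 = N · v_3 = (3, -5, -3)ᵀ.
Then v_1 = N · v_2 = (1, -2, -1)ᵀ.

Sanity check: (A − (-4)·I) v_1 = (0, 0, 0)ᵀ = 0. ✓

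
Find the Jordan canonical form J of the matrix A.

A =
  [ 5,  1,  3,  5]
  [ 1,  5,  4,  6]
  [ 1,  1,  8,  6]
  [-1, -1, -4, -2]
J_3(4) ⊕ J_1(4)

The characteristic polynomial is
  det(x·I − A) = x^4 - 16*x^3 + 96*x^2 - 256*x + 256 = (x - 4)^4

Eigenvalues and multiplicities (the geometric multiplicity of λ is n − rank(A − λI), which equals the number of Jordan blocks for λ):
  λ = 4: algebraic multiplicity = 4, geometric multiplicity = 2

Determining the block sizes for each eigenvalue:
  λ = 4: with am = 4 and gm = 2, the partition is not yet determined (e.g. several partitions of 4 into 2 parts exist). Let N = A − (4)·I. Computing rank(N^1) = 2, rank(N^2) = 1, rank(N^3) = 0; the number of blocks of size ≥ j is rank(N^{j−1}) − rank(N^j), giving [2, 1, 1]. So we have 1 block(s) of size 3, 1 block(s) of size 1 → block sizes [3, 1]

Assembling the blocks gives a Jordan form
J =
  [4, 1, 0, 0]
  [0, 4, 1, 0]
  [0, 0, 4, 0]
  [0, 0, 0, 4]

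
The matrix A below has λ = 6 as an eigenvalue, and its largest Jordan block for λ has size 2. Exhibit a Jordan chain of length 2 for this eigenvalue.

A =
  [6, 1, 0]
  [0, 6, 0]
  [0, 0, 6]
A Jordan chain for λ = 6 of length 2:
v_1 = (1, 0, 0)ᵀ
v_2 = (0, 1, 0)ᵀ

Let N = A − (6)·I. We want v_2 with N^2 v_2 = 0 but N^1 v_2 ≠ 0; then v_{j-1} := N · v_j for j = 2, …, 2.

Pick v_2 = (0, 1, 0)ᵀ.
Then v_1 = N · v_2 = (1, 0, 0)ᵀ.

Sanity check: (A − (6)·I) v_1 = (0, 0, 0)ᵀ = 0. ✓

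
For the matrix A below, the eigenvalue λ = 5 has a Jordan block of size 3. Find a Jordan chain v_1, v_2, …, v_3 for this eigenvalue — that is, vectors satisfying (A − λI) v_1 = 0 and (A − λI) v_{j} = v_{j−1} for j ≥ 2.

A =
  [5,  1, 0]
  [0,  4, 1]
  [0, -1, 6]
A Jordan chain for λ = 5 of length 3:
v_1 = (-1, 0, 0)ᵀ
v_2 = (1, -1, -1)ᵀ
v_3 = (0, 1, 0)ᵀ

Let N = A − (5)·I. We want v_3 with N^3 v_3 = 0 but N^2 v_3 ≠ 0; then v_{j-1} := N · v_j for j = 3, …, 2.

Pick v_3 = (0, 1, 0)ᵀ.
Then v_2 = N · v_3 = (1, -1, -1)ᵀ.
Then v_1 = N · v_2 = (-1, 0, 0)ᵀ.

Sanity check: (A − (5)·I) v_1 = (0, 0, 0)ᵀ = 0. ✓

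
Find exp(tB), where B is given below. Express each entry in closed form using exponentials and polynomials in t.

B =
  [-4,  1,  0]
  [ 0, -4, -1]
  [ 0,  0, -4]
e^{tB} =
  [exp(-4*t), t*exp(-4*t), -t^2*exp(-4*t)/2]
  [0, exp(-4*t), -t*exp(-4*t)]
  [0, 0, exp(-4*t)]

Strategy: write B = P · J · P⁻¹ where J is a Jordan canonical form, so e^{tB} = P · e^{tJ} · P⁻¹, and e^{tJ} can be computed block-by-block.

B has Jordan form
J =
  [-4,  1,  0]
  [ 0, -4,  1]
  [ 0,  0, -4]
(up to reordering of blocks).

Per-block formulas:
  For a 3×3 Jordan block J_3(-4): exp(t · J_3(-4)) = e^(-4t)·(I + t·N + (t^2/2)·N^2), where N is the 3×3 nilpotent shift.

After assembling e^{tJ} and conjugating by P, we get:

e^{tB} =
  [exp(-4*t), t*exp(-4*t), -t^2*exp(-4*t)/2]
  [0, exp(-4*t), -t*exp(-4*t)]
  [0, 0, exp(-4*t)]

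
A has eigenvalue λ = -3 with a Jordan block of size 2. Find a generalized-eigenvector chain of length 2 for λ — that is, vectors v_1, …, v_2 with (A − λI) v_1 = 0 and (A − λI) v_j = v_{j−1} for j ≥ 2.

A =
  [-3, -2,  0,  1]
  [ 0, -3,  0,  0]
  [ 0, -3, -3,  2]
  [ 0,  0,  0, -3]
A Jordan chain for λ = -3 of length 2:
v_1 = (-2, 0, -3, 0)ᵀ
v_2 = (0, 1, 0, 0)ᵀ

Let N = A − (-3)·I. We want v_2 with N^2 v_2 = 0 but N^1 v_2 ≠ 0; then v_{j-1} := N · v_j for j = 2, …, 2.

Pick v_2 = (0, 1, 0, 0)ᵀ.
Then v_1 = N · v_2 = (-2, 0, -3, 0)ᵀ.

Sanity check: (A − (-3)·I) v_1 = (0, 0, 0, 0)ᵀ = 0. ✓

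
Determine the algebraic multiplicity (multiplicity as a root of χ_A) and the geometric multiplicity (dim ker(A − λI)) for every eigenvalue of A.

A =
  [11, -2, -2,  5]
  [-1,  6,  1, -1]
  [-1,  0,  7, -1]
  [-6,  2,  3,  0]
λ = 6: alg = 4, geom = 2

Step 1 — factor the characteristic polynomial to read off the algebraic multiplicities:
  χ_A(x) = (x - 6)^4

Step 2 — compute geometric multiplicities via the rank-nullity identity g(λ) = n − rank(A − λI):
  rank(A − (6)·I) = 2, so dim ker(A − (6)·I) = n − 2 = 2

Summary:
  λ = 6: algebraic multiplicity = 4, geometric multiplicity = 2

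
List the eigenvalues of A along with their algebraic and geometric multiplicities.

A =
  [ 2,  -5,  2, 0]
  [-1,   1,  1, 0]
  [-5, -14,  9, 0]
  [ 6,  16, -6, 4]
λ = 4: alg = 4, geom = 2

Step 1 — factor the characteristic polynomial to read off the algebraic multiplicities:
  χ_A(x) = (x - 4)^4

Step 2 — compute geometric multiplicities via the rank-nullity identity g(λ) = n − rank(A − λI):
  rank(A − (4)·I) = 2, so dim ker(A − (4)·I) = n − 2 = 2

Summary:
  λ = 4: algebraic multiplicity = 4, geometric multiplicity = 2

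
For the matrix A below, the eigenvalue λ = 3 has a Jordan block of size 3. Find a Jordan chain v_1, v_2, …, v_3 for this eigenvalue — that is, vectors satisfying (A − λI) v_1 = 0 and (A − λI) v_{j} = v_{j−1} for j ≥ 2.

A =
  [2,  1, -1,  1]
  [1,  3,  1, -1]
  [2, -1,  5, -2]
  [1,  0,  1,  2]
A Jordan chain for λ = 3 of length 3:
v_1 = (1, 0, -1, 0)ᵀ
v_2 = (-1, 1, 2, 1)ᵀ
v_3 = (1, 0, 0, 0)ᵀ

Let N = A − (3)·I. We want v_3 with N^3 v_3 = 0 but N^2 v_3 ≠ 0; then v_{j-1} := N · v_j for j = 3, …, 2.

Pick v_3 = (1, 0, 0, 0)ᵀ.
Then v_2 = N · v_3 = (-1, 1, 2, 1)ᵀ.
Then v_1 = N · v_2 = (1, 0, -1, 0)ᵀ.

Sanity check: (A − (3)·I) v_1 = (0, 0, 0, 0)ᵀ = 0. ✓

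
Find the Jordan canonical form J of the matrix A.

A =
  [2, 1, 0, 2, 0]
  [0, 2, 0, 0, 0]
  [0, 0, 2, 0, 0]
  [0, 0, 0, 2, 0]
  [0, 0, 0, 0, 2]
J_2(2) ⊕ J_1(2) ⊕ J_1(2) ⊕ J_1(2)

The characteristic polynomial is
  det(x·I − A) = x^5 - 10*x^4 + 40*x^3 - 80*x^2 + 80*x - 32 = (x - 2)^5

Eigenvalues and multiplicities (the geometric multiplicity of λ is n − rank(A − λI), which equals the number of Jordan blocks for λ):
  λ = 2: algebraic multiplicity = 5, geometric multiplicity = 4

Determining the block sizes for each eigenvalue:
  λ = 2: 4 blocks summing to 5 forces exactly one block of size 2 and the rest size 1 → block sizes [2, 1, 1, 1]

Assembling the blocks gives a Jordan form
J =
  [2, 1, 0, 0, 0]
  [0, 2, 0, 0, 0]
  [0, 0, 2, 0, 0]
  [0, 0, 0, 2, 0]
  [0, 0, 0, 0, 2]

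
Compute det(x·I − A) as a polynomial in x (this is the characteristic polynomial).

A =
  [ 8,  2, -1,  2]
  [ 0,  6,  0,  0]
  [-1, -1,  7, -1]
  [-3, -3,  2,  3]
x^4 - 24*x^3 + 216*x^2 - 864*x + 1296

Expanding det(x·I − A) (e.g. by cofactor expansion or by noting that A is similar to its Jordan form J, which has the same characteristic polynomial as A) gives
  χ_A(x) = x^4 - 24*x^3 + 216*x^2 - 864*x + 1296
which factors as (x - 6)^4. The eigenvalues (with algebraic multiplicities) are λ = 6 with multiplicity 4.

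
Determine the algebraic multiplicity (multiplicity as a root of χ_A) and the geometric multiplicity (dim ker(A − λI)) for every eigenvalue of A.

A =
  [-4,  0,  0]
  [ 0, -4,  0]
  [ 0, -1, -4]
λ = -4: alg = 3, geom = 2

Step 1 — factor the characteristic polynomial to read off the algebraic multiplicities:
  χ_A(x) = (x + 4)^3

Step 2 — compute geometric multiplicities via the rank-nullity identity g(λ) = n − rank(A − λI):
  rank(A − (-4)·I) = 1, so dim ker(A − (-4)·I) = n − 1 = 2

Summary:
  λ = -4: algebraic multiplicity = 3, geometric multiplicity = 2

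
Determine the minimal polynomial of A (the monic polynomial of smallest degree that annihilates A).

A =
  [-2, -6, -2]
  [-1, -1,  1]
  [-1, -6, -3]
x^3 + 6*x^2 + 9*x + 4

The characteristic polynomial is χ_A(x) = (x + 1)^2*(x + 4), so the eigenvalues are known. The minimal polynomial is
  m_A(x) = Π_λ (x − λ)^{k_λ}
where k_λ is the size of the *largest* Jordan block for λ (equivalently, the smallest k with (A − λI)^k v = 0 for every generalised eigenvector v of λ).

  λ = -4: largest Jordan block has size 1, contributing (x + 4)
  λ = -1: largest Jordan block has size 2, contributing (x + 1)^2

So m_A(x) = (x + 1)^2*(x + 4) = x^3 + 6*x^2 + 9*x + 4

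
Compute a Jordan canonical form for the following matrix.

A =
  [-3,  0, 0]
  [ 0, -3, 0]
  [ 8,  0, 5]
J_1(-3) ⊕ J_1(-3) ⊕ J_1(5)

The characteristic polynomial is
  det(x·I − A) = x^3 + x^2 - 21*x - 45 = (x - 5)*(x + 3)^2

Eigenvalues and multiplicities (the geometric multiplicity of λ is n − rank(A − λI), which equals the number of Jordan blocks for λ):
  λ = -3: algebraic multiplicity = 2, geometric multiplicity = 2
  λ = 5: algebraic multiplicity = 1, geometric multiplicity = 1

Determining the block sizes for each eigenvalue:
  λ = -3: gm = am = 2, so every block has size 1 → block sizes [1, 1]
  λ = 5: one block (gm = 1), so the single block has size am = 1 → block sizes [1]

Assembling the blocks gives a Jordan form
J =
  [-3,  0, 0]
  [ 0, -3, 0]
  [ 0,  0, 5]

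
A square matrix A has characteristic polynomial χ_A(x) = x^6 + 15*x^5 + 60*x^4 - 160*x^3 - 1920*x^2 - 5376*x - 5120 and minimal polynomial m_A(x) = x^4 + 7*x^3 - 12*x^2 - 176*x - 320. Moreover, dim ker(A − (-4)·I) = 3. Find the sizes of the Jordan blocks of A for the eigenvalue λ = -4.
Block sizes for λ = -4: [3, 1, 1]

Step 1 — from the characteristic polynomial, algebraic multiplicity of λ = -4 is 5. From dim ker(A − (-4)·I) = 3, there are exactly 3 Jordan blocks for λ = -4.
Step 2 — from the minimal polynomial, the factor (x + 4)^3 tells us the largest block for λ = -4 has size 3.
Step 3 — with total size 5, 3 blocks, and largest block 3, the block sizes (in nonincreasing order) are [3, 1, 1].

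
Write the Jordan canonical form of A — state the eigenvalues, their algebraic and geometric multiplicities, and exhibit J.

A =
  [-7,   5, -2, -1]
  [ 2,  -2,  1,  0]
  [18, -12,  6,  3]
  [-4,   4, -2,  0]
J_1(-3) ⊕ J_3(0)

The characteristic polynomial is
  det(x·I − A) = x^4 + 3*x^3 = x^3*(x + 3)

Eigenvalues and multiplicities (the geometric multiplicity of λ is n − rank(A − λI), which equals the number of Jordan blocks for λ):
  λ = -3: algebraic multiplicity = 1, geometric multiplicity = 1
  λ = 0: algebraic multiplicity = 3, geometric multiplicity = 1

Determining the block sizes for each eigenvalue:
  λ = -3: one block (gm = 1), so the single block has size am = 1 → block sizes [1]
  λ = 0: one block (gm = 1), so the single block has size am = 3 → block sizes [3]

Assembling the blocks gives a Jordan form
J =
  [-3, 0, 0, 0]
  [ 0, 0, 1, 0]
  [ 0, 0, 0, 1]
  [ 0, 0, 0, 0]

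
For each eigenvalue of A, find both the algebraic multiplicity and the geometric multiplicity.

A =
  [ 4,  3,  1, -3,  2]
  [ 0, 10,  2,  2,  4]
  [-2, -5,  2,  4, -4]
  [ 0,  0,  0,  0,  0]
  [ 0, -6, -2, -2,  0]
λ = 0: alg = 1, geom = 1; λ = 4: alg = 4, geom = 2

Step 1 — factor the characteristic polynomial to read off the algebraic multiplicities:
  χ_A(x) = x*(x - 4)^4

Step 2 — compute geometric multiplicities via the rank-nullity identity g(λ) = n − rank(A − λI):
  rank(A − (0)·I) = 4, so dim ker(A − (0)·I) = n − 4 = 1
  rank(A − (4)·I) = 3, so dim ker(A − (4)·I) = n − 3 = 2

Summary:
  λ = 0: algebraic multiplicity = 1, geometric multiplicity = 1
  λ = 4: algebraic multiplicity = 4, geometric multiplicity = 2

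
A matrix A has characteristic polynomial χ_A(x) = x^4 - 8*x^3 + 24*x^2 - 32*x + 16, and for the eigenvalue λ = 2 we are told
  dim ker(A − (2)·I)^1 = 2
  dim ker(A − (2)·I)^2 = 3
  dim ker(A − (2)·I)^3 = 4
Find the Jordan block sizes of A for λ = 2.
Block sizes for λ = 2: [3, 1]

From the dimensions of kernels of powers, the number of Jordan blocks of size at least j is d_j − d_{j−1} where d_j = dim ker(N^j) (with d_0 = 0). Computing the differences gives [2, 1, 1].
The number of blocks of size exactly k is (#blocks of size ≥ k) − (#blocks of size ≥ k + 1), so the partition is: 1 block(s) of size 1, 1 block(s) of size 3.
In nonincreasing order the block sizes are [3, 1].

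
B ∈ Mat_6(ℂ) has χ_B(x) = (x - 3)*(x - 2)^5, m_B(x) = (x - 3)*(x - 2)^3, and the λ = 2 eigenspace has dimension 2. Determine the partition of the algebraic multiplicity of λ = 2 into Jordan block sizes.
Block sizes for λ = 2: [3, 2]

Step 1 — from the characteristic polynomial, algebraic multiplicity of λ = 2 is 5. From dim ker(B − (2)·I) = 2, there are exactly 2 Jordan blocks for λ = 2.
Step 2 — from the minimal polynomial, the factor (x − 2)^3 tells us the largest block for λ = 2 has size 3.
Step 3 — with total size 5, 2 blocks, and largest block 3, the block sizes (in nonincreasing order) are [3, 2].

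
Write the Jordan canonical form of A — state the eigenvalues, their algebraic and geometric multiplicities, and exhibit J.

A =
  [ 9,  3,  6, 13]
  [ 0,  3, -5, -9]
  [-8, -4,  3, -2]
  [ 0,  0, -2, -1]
J_3(3) ⊕ J_1(5)

The characteristic polynomial is
  det(x·I − A) = x^4 - 14*x^3 + 72*x^2 - 162*x + 135 = (x - 5)*(x - 3)^3

Eigenvalues and multiplicities (the geometric multiplicity of λ is n − rank(A − λI), which equals the number of Jordan blocks for λ):
  λ = 3: algebraic multiplicity = 3, geometric multiplicity = 1
  λ = 5: algebraic multiplicity = 1, geometric multiplicity = 1

Determining the block sizes for each eigenvalue:
  λ = 3: one block (gm = 1), so the single block has size am = 3 → block sizes [3]
  λ = 5: one block (gm = 1), so the single block has size am = 1 → block sizes [1]

Assembling the blocks gives a Jordan form
J =
  [3, 1, 0, 0]
  [0, 3, 1, 0]
  [0, 0, 3, 0]
  [0, 0, 0, 5]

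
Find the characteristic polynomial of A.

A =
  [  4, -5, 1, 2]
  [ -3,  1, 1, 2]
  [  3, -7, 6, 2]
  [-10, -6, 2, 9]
x^4 - 20*x^3 + 150*x^2 - 500*x + 625

Expanding det(x·I − A) (e.g. by cofactor expansion or by noting that A is similar to its Jordan form J, which has the same characteristic polynomial as A) gives
  χ_A(x) = x^4 - 20*x^3 + 150*x^2 - 500*x + 625
which factors as (x - 5)^4. The eigenvalues (with algebraic multiplicities) are λ = 5 with multiplicity 4.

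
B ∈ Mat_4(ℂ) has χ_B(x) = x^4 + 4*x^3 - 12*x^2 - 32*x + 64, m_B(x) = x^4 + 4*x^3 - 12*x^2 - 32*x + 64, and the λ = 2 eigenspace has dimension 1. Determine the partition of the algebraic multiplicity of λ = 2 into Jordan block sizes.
Block sizes for λ = 2: [2]

Step 1 — from the characteristic polynomial, algebraic multiplicity of λ = 2 is 2. From dim ker(B − (2)·I) = 1, there are exactly 1 Jordan blocks for λ = 2.
Step 2 — from the minimal polynomial, the factor (x − 2)^2 tells us the largest block for λ = 2 has size 2.
Step 3 — with total size 2, 1 blocks, and largest block 2, the block sizes (in nonincreasing order) are [2].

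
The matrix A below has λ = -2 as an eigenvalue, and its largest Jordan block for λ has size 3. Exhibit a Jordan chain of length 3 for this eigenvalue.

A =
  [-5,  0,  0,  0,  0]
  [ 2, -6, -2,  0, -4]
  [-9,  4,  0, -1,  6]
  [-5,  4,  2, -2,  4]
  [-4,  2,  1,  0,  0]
A Jordan chain for λ = -2 of length 3:
v_1 = (0, 2, -2, -2, -1)ᵀ
v_2 = (0, 0, -1, 0, 0)ᵀ
v_3 = (0, 0, 0, 1, 0)ᵀ

Let N = A − (-2)·I. We want v_3 with N^3 v_3 = 0 but N^2 v_3 ≠ 0; then v_{j-1} := N · v_j for j = 3, …, 2.

Pick v_3 = (0, 0, 0, 1, 0)ᵀ.
Then v_2 = N · v_3 = (0, 0, -1, 0, 0)ᵀ.
Then v_1 = N · v_2 = (0, 2, -2, -2, -1)ᵀ.

Sanity check: (A − (-2)·I) v_1 = (0, 0, 0, 0, 0)ᵀ = 0. ✓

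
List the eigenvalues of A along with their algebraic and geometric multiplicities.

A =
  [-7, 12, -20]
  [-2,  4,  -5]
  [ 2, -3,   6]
λ = 1: alg = 3, geom = 2

Step 1 — factor the characteristic polynomial to read off the algebraic multiplicities:
  χ_A(x) = (x - 1)^3

Step 2 — compute geometric multiplicities via the rank-nullity identity g(λ) = n − rank(A − λI):
  rank(A − (1)·I) = 1, so dim ker(A − (1)·I) = n − 1 = 2

Summary:
  λ = 1: algebraic multiplicity = 3, geometric multiplicity = 2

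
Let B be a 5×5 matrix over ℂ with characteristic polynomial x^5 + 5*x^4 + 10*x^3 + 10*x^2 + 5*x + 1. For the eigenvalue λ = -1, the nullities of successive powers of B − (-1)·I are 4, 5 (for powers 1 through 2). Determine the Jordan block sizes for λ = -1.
Block sizes for λ = -1: [2, 1, 1, 1]

From the dimensions of kernels of powers, the number of Jordan blocks of size at least j is d_j − d_{j−1} where d_j = dim ker(N^j) (with d_0 = 0). Computing the differences gives [4, 1].
The number of blocks of size exactly k is (#blocks of size ≥ k) − (#blocks of size ≥ k + 1), so the partition is: 3 block(s) of size 1, 1 block(s) of size 2.
In nonincreasing order the block sizes are [2, 1, 1, 1].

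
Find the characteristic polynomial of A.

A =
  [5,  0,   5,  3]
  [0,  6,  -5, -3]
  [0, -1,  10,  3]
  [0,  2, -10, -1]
x^4 - 20*x^3 + 150*x^2 - 500*x + 625

Expanding det(x·I − A) (e.g. by cofactor expansion or by noting that A is similar to its Jordan form J, which has the same characteristic polynomial as A) gives
  χ_A(x) = x^4 - 20*x^3 + 150*x^2 - 500*x + 625
which factors as (x - 5)^4. The eigenvalues (with algebraic multiplicities) are λ = 5 with multiplicity 4.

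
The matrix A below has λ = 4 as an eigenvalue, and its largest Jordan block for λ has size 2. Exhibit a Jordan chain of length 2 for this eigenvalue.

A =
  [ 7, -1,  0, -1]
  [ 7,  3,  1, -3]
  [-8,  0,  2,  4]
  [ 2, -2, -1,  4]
A Jordan chain for λ = 4 of length 2:
v_1 = (3, 7, -8, 2)ᵀ
v_2 = (1, 0, 0, 0)ᵀ

Let N = A − (4)·I. We want v_2 with N^2 v_2 = 0 but N^1 v_2 ≠ 0; then v_{j-1} := N · v_j for j = 2, …, 2.

Pick v_2 = (1, 0, 0, 0)ᵀ.
Then v_1 = N · v_2 = (3, 7, -8, 2)ᵀ.

Sanity check: (A − (4)·I) v_1 = (0, 0, 0, 0)ᵀ = 0. ✓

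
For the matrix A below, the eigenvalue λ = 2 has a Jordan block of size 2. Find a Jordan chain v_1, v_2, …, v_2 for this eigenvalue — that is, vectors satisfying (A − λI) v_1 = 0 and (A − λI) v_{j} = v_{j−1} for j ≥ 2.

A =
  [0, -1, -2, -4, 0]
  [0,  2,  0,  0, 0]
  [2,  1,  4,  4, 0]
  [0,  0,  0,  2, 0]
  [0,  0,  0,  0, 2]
A Jordan chain for λ = 2 of length 2:
v_1 = (-2, 0, 2, 0, 0)ᵀ
v_2 = (1, 0, 0, 0, 0)ᵀ

Let N = A − (2)·I. We want v_2 with N^2 v_2 = 0 but N^1 v_2 ≠ 0; then v_{j-1} := N · v_j for j = 2, …, 2.

Pick v_2 = (1, 0, 0, 0, 0)ᵀ.
Then v_1 = N · v_2 = (-2, 0, 2, 0, 0)ᵀ.

Sanity check: (A − (2)·I) v_1 = (0, 0, 0, 0, 0)ᵀ = 0. ✓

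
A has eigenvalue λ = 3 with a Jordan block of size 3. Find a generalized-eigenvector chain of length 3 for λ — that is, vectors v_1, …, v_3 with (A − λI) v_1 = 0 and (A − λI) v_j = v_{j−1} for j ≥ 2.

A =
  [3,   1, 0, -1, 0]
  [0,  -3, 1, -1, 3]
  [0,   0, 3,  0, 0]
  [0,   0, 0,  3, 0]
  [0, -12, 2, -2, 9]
A Jordan chain for λ = 3 of length 3:
v_1 = (-6, 0, 0, 0, 0)ᵀ
v_2 = (1, -6, 0, 0, -12)ᵀ
v_3 = (0, 1, 0, 0, 0)ᵀ

Let N = A − (3)·I. We want v_3 with N^3 v_3 = 0 but N^2 v_3 ≠ 0; then v_{j-1} := N · v_j for j = 3, …, 2.

Pick v_3 = (0, 1, 0, 0, 0)ᵀ.
Then v_2 = N · v_3 = (1, -6, 0, 0, -12)ᵀ.
Then v_1 = N · v_2 = (-6, 0, 0, 0, 0)ᵀ.

Sanity check: (A − (3)·I) v_1 = (0, 0, 0, 0, 0)ᵀ = 0. ✓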